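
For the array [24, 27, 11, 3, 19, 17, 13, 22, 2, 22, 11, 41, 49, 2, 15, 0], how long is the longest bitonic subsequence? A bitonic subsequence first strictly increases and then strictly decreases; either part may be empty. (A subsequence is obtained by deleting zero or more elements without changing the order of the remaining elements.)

8

One longest bitonic subsequence is 24, 27, 19, 17, 13, 11, 2, 0 (positions 1,2,5,6,7,11,14,16): it rises to 27 then falls. Length 8 is optimal.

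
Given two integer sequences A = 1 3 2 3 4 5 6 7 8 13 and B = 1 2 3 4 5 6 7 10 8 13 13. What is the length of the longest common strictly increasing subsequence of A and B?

9

For each value that appears in both, track the longest common increasing run ending there.
The best achievable length is 9; one witness is 1, 2, 3, 4, 5, 6, 7, 8, 13 (A-positions 1,3,4,5,6,7,8,9,10, B-positions 1,2,3,4,5,6,7,9,10).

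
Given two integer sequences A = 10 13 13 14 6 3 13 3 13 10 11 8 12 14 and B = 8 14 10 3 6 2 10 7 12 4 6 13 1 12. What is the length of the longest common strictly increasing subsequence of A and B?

3

For each value that appears in both, track the longest common increasing run ending there.
The best achievable length is 3; one witness is 3, 10, 12 (A-positions 6,10,13, B-positions 4,7,9).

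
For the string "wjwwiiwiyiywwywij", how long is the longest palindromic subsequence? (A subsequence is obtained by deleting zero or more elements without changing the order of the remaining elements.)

One longest palindromic subsequence is jwwwyiywwwj (positions 2,3,4,7,9,10,11,12,13,15,17); it reads the same forward and backward, and the interval DP gives dp[1][17] = 11.

11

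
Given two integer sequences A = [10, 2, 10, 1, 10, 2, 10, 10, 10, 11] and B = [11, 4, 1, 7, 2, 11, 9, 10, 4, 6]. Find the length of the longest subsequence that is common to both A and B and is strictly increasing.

A longest common strictly increasing subsequence is 1, 2, 11 (length 3); it appears in order in both A and B, and no longer such subsequence exists.

3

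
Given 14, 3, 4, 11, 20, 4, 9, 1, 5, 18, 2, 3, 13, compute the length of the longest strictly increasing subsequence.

4

One longest increasing subsequence is 3, 4, 11, 20 (positions 2,3,4,5), of length 4; no longer one exists.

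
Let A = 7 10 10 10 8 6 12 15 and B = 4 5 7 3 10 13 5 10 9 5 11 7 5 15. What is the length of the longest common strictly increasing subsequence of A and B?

For each value that appears in both, track the longest common increasing run ending there.
The best achievable length is 3; one witness is 7, 10, 15 (A-positions 1,2,8, B-positions 3,5,14).

3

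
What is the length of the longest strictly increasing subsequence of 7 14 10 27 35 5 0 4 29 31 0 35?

6

Scanning left to right, the best length ending at each element is: 7→1, 14→2, 10→2, 27→3, 35→4, 5→1, 0→1, 4→2, 29→4, 31→5, 0→1, 35→6.
So the longest increasing subsequence has length 6, e.g. 7, 14, 27, 29, 31, 35.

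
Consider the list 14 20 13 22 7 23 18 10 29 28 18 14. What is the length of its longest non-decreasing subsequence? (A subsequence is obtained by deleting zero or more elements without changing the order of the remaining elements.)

5

One longest non-decreasing subsequence is 14, 20, 22, 23, 29 (positions 1,2,4,6,9), of length 5; no longer one exists.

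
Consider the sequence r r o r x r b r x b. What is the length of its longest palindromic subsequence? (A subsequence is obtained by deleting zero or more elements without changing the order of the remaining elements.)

One longest palindromic subsequence is xrbrx (positions 5,6,7,8,9); it reads the same forward and backward, and the interval DP gives dp[1][10] = 5.

5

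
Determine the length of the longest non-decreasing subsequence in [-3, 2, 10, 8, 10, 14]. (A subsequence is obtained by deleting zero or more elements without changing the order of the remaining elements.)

5

One longest non-decreasing subsequence is -3, 2, 10, 10, 14 (positions 1,2,3,5,6), of length 5; no longer one exists.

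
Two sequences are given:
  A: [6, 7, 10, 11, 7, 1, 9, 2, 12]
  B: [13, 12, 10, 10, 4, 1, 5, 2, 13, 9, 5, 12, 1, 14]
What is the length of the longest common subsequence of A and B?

Backtracking the LCS table gives one alignment: 10 (A3,B4) → 1 (A6,B6) → 9 (A7,B10) → 12 (A9,B12).
So the longest common subsequence has length 4.

4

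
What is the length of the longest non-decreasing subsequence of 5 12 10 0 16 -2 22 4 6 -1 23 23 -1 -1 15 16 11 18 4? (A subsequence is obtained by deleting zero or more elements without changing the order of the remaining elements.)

7

Scanning left to right, the best length ending at each element is: 5→1, 12→2, 10→2, 0→1, 16→3, -2→1, 22→4, 4→2, 6→3, -1→2, 23→5, 23→6, -1→3, -1→4, 15→5, 16→6, 11→5, 18→7, 4→5.
So the longest non-decreasing subsequence has length 7, e.g. -2, -1, -1, -1, 15, 16, 18.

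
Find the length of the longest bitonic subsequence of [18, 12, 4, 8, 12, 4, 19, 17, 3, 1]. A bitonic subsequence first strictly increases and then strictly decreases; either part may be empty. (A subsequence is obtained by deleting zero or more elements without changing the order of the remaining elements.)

7

One longest bitonic subsequence is 4, 8, 12, 19, 17, 3, 1 (positions 3,4,5,7,8,9,10): it rises to 19 then falls. Length 7 is optimal.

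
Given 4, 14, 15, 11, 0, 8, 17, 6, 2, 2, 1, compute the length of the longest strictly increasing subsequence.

4

Scanning left to right, the best length ending at each element is: 4→1, 14→2, 15→3, 11→2, 0→1, 8→2, 17→4, 6→2, 2→2, 2→2, 1→2.
So the longest increasing subsequence has length 4, e.g. 4, 14, 15, 17.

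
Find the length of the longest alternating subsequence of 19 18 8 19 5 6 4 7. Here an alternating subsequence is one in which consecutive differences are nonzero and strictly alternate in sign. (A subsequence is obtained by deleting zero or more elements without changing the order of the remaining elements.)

7

A longest alternating subsequence is 19, 18, 19, 5, 6, 4, 7 (positions 1,2,4,5,6,7,8); its 6 consecutive differences strictly alternate in sign, and length 7 is optimal.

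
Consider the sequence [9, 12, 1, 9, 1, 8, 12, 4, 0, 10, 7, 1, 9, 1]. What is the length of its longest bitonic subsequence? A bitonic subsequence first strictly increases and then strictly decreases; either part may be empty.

6

One longest bitonic subsequence is 9, 12, 9, 8, 7, 1 (positions 1,2,4,6,11,14): it rises to 12 then falls. Length 6 is optimal.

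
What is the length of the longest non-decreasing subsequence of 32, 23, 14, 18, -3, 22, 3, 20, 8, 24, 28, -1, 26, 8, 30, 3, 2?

Scanning left to right, the best length ending at each element is: 32→1, 23→1, 14→1, 18→2, -3→1, 22→3, 3→2, 20→3, 8→3, 24→4, 28→5, -1→2, 26→5, 8→4, 30→6, 3→3, 2→3.
So the longest non-decreasing subsequence has length 6, e.g. 14, 18, 22, 24, 28, 30.

6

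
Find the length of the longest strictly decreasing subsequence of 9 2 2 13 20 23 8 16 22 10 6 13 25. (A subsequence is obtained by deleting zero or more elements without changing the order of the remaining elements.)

4

Scanning left to right, the best length ending at each element is: 9→1, 2→2, 2→2, 13→1, 20→1, 23→1, 8→2, 16→2, 22→2, 10→3, 6→4, 13→3, 25→1.
So the longest decreasing subsequence has length 4, e.g. 20, 16, 10, 6.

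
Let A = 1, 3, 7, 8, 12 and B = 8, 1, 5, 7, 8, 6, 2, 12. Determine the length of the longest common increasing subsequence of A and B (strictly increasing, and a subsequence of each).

For each value that appears in both, track the longest common increasing run ending there.
The best achievable length is 4; one witness is 1, 7, 8, 12 (A-positions 1,3,4,5, B-positions 2,4,5,8).

4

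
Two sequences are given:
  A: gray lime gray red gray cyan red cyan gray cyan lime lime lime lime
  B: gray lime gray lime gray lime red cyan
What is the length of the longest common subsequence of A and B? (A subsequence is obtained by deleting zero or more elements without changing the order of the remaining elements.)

6

Backtracking the LCS table gives one alignment: gray (A1,B1) → lime (A2,B2) → gray (A3,B3) → gray (A5,B5) → red (A7,B7) → cyan (A10,B8).
So the longest common subsequence has length 6.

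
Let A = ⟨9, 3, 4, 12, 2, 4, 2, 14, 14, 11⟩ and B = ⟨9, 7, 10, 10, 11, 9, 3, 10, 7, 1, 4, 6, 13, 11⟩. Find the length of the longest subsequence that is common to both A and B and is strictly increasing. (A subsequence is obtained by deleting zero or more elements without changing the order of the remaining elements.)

A longest common strictly increasing subsequence is 3, 4, 11 (length 3); it appears in order in both A and B, and no longer such subsequence exists.

3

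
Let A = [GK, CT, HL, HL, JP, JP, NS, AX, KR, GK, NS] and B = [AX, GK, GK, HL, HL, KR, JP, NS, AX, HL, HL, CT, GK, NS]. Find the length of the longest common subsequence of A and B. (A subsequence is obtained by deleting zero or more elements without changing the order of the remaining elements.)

Backtracking the LCS table gives one alignment: GK (A1,B3) → HL (A3,B4) → HL (A4,B5) → JP (A6,B7) → NS (A7,B8) → AX (A8,B9) → GK (A10,B13) → NS (A11,B14).
So the longest common subsequence has length 8.

8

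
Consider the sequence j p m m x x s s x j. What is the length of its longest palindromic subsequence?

6

One longest palindromic subsequence is jxssxj (positions 1,5,7,8,9,10); it reads the same forward and backward, and the interval DP gives dp[1][10] = 6.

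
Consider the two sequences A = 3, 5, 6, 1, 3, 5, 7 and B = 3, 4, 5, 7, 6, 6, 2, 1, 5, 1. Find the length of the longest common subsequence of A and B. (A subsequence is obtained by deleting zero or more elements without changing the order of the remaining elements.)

A longest common subsequence is 3, 5, 6, 1, 5 (length 5); the LCS DP confirms no longer common subsequence exists.

5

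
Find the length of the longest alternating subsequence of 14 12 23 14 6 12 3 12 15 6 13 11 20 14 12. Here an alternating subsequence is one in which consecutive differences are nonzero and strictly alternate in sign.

12

Track the best alternating length ending on an up-step vs a down-step at each position: up/down = 1/1, 1/2, 3/1, 3/4, 1/4, 5/4, 1/6, 7/4, 7/4, 7/8, 9/8, 9/10, 11/4, 11/12, 11/12.
The maximum over both is 12; one such subsequence is 14, 12, 23, 6, 12, 3, 12, 6, 13, 11, 20, 14.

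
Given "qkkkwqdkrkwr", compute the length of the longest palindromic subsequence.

5

One longest palindromic subsequence is wkrkw (positions 5,8,9,10,11); it reads the same forward and backward, and the interval DP gives dp[1][12] = 5.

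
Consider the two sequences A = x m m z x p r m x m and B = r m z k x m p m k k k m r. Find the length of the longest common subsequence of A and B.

Backtracking the LCS table gives one alignment: m (A3,B2) → z (A4,B3) → x (A5,B5) → p (A6,B7) → m (A8,B8) → m (A10,B12).
So the longest common subsequence has length 6.

6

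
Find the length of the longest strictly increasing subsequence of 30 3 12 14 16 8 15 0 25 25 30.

Let dp[i] be the longest increasing subsequence ending at position i. Then dp = [1, 1, 2, 3, 4, 2, 4, 1, 5, 5, 6].
The maximum is 6; one witness is 3, 12, 14, 16, 25, 30 at positions 2,3,4,5,9,11.

6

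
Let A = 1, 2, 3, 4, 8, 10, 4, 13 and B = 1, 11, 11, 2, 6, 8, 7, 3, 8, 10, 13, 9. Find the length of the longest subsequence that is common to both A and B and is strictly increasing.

For each value that appears in both, track the longest common increasing run ending there.
The best achievable length is 6; one witness is 1, 2, 3, 8, 10, 13 (A-positions 1,2,3,5,6,8, B-positions 1,4,8,9,10,11).

6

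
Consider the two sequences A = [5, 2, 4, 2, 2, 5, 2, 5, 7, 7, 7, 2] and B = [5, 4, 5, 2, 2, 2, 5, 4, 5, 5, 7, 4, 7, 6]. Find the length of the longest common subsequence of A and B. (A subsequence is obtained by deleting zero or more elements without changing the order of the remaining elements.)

8

A longest common subsequence is 5, 2, 2, 2, 5, 5, 7, 7 (length 8); the LCS DP confirms no longer common subsequence exists.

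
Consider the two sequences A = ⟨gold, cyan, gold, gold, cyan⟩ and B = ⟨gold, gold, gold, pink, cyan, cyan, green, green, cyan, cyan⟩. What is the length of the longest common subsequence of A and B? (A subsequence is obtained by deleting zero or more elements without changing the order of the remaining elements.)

4

Backtracking the LCS table gives one alignment: gold (A1,B1) → gold (A3,B2) → gold (A4,B3) → cyan (A5,B10).
So the longest common subsequence has length 4.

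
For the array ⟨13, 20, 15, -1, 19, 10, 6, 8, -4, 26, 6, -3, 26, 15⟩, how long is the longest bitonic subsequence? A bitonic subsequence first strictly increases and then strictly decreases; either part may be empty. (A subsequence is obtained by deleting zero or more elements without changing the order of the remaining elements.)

7

One longest bitonic subsequence is 13, 20, 19, 10, 8, 6, -3 (positions 1,2,5,6,8,11,12): it rises to 20 then falls. Length 7 is optimal.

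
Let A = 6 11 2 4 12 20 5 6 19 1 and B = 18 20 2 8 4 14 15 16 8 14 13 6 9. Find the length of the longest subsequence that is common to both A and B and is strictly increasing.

A longest common strictly increasing subsequence is 2, 4, 6 (length 3); it appears in order in both A and B, and no longer such subsequence exists.

3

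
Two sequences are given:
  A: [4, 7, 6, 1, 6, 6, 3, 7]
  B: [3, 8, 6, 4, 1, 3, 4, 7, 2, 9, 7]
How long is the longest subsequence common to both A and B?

Backtracking the LCS table gives one alignment: 4 (A1,B4) → 1 (A4,B5) → 3 (A7,B6) → 7 (A8,B11).
So the longest common subsequence has length 4.

4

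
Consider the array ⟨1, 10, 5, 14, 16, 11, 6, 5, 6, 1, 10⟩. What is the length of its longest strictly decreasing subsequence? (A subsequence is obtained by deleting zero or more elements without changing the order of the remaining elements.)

5

One longest decreasing subsequence is 14, 11, 6, 5, 1 (positions 4,6,7,8,10), of length 5; no longer one exists.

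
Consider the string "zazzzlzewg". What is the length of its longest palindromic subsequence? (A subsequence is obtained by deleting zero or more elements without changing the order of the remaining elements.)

5

Using dp[i][j] = 2 + dp[i+1][j−1] if the ends match, else max(dp[i+1][j], dp[i][j−1]):
dp[1][10] = 5. A witness is zzzzz at positions 1,3,4,5,7.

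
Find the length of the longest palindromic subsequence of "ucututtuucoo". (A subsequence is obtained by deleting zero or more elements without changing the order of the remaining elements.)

One longest palindromic subsequence is cuuttuuc (positions 2,3,5,6,7,8,9,10); it reads the same forward and backward, and the interval DP gives dp[1][12] = 8.

8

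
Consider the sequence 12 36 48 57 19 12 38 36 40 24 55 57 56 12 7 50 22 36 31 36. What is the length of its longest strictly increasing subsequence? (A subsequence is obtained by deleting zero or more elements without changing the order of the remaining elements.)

6

One longest increasing subsequence is 12, 36, 38, 40, 55, 57 (positions 1,2,7,9,11,12), of length 6; no longer one exists.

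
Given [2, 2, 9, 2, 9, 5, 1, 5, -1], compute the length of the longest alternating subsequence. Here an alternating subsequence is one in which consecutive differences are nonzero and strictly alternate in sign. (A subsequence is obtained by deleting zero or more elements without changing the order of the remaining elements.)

A longest alternating subsequence is 2, 9, 2, 9, 1, 5, -1 (positions 1,3,4,5,7,8,9); its 6 consecutive differences strictly alternate in sign, and length 7 is optimal.

7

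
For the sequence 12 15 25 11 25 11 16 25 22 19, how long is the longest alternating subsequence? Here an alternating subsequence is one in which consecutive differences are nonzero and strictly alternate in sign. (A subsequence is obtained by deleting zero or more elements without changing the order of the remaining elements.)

7

Track the best alternating length ending on an up-step vs a down-step at each position: up/down = 1/1, 2/1, 2/1, 1/3, 4/1, 1/5, 6/5, 6/1, 6/7, 6/7.
The maximum over both is 7; one such subsequence is 12, 15, 11, 25, 11, 25, 22.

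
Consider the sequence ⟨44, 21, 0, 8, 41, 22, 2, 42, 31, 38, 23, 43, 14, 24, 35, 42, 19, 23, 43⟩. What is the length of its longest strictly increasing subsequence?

8

One longest increasing subsequence is 0, 8, 22, 23, 24, 35, 42, 43 (positions 3,4,6,11,14,15,16,19), of length 8; no longer one exists.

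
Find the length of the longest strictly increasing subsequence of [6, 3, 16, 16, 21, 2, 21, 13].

3

One longest increasing subsequence is 6, 16, 21 (positions 1,3,5), of length 3; no longer one exists.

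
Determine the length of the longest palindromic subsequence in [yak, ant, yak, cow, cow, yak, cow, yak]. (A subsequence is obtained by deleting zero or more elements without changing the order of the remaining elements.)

6

One longest palindromic subsequence is yak yak cow cow yak yak (positions 1,3,4,5,6,8); it reads the same forward and backward, and the interval DP gives dp[1][8] = 6.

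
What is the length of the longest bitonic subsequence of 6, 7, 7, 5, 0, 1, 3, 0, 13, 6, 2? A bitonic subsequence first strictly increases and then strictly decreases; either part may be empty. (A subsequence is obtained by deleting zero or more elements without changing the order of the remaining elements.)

One longest bitonic subsequence is 0, 1, 3, 13, 6, 2 (positions 5,6,7,9,10,11): it rises to 13 then falls. Length 6 is optimal.

6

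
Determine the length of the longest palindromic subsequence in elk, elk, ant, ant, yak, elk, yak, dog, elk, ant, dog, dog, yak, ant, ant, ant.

9

One longest palindromic subsequence is ant ant yak dog dog dog yak ant ant (positions 3,4,7,8,11,12,13,15,16); it reads the same forward and backward, and the interval DP gives dp[1][16] = 9.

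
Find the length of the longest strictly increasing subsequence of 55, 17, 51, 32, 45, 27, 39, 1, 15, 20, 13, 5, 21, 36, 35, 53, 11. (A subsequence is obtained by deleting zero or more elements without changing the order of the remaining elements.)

6

Let dp[i] be the longest increasing subsequence ending at position i. Then dp = [1, 1, 2, 2, 3, 2, 3, 1, 2, 3, 2, 2, 4, 5, 5, 6, 3].
The maximum is 6; one witness is 1, 15, 20, 21, 36, 53 at positions 8,9,10,13,14,16.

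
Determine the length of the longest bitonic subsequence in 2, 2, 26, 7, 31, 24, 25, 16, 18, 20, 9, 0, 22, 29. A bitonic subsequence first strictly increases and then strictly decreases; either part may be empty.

Let inc[i] be the LIS ending at i and dec[i] the longest strictly decreasing subsequence starting at i. inc = [1, 1, 2, 2, 3, 3, 4, 3, 4, 5, 3, 1, 6, 7], dec = [2, 2, 5, 2, 5, 4, 4, 3, 3, 3, 2, 1, 1, 1].
max_i inc[i]+dec[i]−1 = 7, with one witness 2, 26, 31, 25, 20, 9, 0.

7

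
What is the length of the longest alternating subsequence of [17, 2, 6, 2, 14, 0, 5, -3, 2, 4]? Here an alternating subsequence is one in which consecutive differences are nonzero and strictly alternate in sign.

Track the best alternating length ending on an up-step vs a down-step at each position: up/down = 1/1, 1/2, 3/2, 1/4, 5/2, 1/6, 7/6, 1/8, 9/8, 9/8.
The maximum over both is 9; one such subsequence is 17, 2, 6, 2, 14, 0, 5, -3, 2.

9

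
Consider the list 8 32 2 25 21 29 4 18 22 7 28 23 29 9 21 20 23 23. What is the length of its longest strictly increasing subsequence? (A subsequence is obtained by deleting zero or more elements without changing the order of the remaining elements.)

6

Let dp[i] be the longest increasing subsequence ending at position i. Then dp = [1, 2, 1, 2, 2, 3, 2, 3, 4, 3, 5, 5, 6, 4, 5, 5, 6, 6].
The maximum is 6; one witness is 2, 4, 18, 22, 28, 29 at positions 3,7,8,9,11,13.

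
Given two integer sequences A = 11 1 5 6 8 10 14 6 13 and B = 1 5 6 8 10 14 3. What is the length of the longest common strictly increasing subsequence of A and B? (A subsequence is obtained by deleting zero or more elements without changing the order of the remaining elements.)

For each value that appears in both, track the longest common increasing run ending there.
The best achievable length is 6; one witness is 1, 5, 6, 8, 10, 14 (A-positions 2,3,4,5,6,7, B-positions 1,2,3,4,5,6).

6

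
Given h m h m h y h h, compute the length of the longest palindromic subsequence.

5

Using dp[i][j] = 2 + dp[i+1][j−1] if the ends match, else max(dp[i+1][j], dp[i][j−1]):
dp[1][8] = 5. A witness is hhyhh at positions 1,3,6,7,8.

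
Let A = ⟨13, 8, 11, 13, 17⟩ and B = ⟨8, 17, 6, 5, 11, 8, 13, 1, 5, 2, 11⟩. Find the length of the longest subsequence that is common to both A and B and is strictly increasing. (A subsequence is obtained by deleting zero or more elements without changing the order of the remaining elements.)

For each value that appears in both, track the longest common increasing run ending there.
The best achievable length is 3; one witness is 8, 11, 13 (A-positions 2,3,4, B-positions 1,5,7).

3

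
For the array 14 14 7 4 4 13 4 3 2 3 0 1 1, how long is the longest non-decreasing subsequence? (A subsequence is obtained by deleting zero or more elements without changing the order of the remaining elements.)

3

One longest non-decreasing subsequence is 4, 4, 13 (positions 4,5,6), of length 3; no longer one exists.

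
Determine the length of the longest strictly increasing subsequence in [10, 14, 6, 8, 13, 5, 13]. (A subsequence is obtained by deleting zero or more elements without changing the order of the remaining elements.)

One longest increasing subsequence is 6, 8, 13 (positions 3,4,5), of length 3; no longer one exists.

3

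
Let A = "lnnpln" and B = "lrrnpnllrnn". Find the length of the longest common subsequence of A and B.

A longest common subsequence is lnnln (length 5); the LCS DP confirms no longer common subsequence exists.

5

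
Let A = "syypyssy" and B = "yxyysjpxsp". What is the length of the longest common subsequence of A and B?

A longest common subsequence is yyyss (length 5); the LCS DP confirms no longer common subsequence exists.

5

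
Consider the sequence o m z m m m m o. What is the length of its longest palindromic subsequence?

Using dp[i][j] = 2 + dp[i+1][j−1] if the ends match, else max(dp[i+1][j], dp[i][j−1]):
dp[1][8] = 7. A witness is ommmmmo at positions 1,2,4,5,6,7,8.

7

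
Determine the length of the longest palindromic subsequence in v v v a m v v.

One longest palindromic subsequence is vvmvv (positions 1,2,5,6,7); it reads the same forward and backward, and the interval DP gives dp[1][7] = 5.

5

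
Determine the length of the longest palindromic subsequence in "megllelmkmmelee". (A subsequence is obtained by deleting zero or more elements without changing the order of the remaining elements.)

9

One longest palindromic subsequence is eelmmmlee (positions 2,6,7,8,10,11,13,14,15); it reads the same forward and backward, and the interval DP gives dp[1][15] = 9.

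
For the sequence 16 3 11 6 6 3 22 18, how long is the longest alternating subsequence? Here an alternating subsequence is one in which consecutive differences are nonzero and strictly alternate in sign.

6

Track the best alternating length ending on an up-step vs a down-step at each position: up/down = 1/1, 1/2, 3/2, 3/4, 3/4, 1/4, 5/1, 5/6.
The maximum over both is 6; one such subsequence is 16, 3, 11, 6, 22, 18.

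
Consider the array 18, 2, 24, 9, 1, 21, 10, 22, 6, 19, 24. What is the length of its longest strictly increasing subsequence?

One longest increasing subsequence is 2, 9, 21, 22, 24 (positions 2,4,6,8,11), of length 5; no longer one exists.

5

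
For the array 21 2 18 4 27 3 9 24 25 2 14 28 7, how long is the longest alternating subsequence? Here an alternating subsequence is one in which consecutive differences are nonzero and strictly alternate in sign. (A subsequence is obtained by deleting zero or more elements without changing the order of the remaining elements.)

Track the best alternating length ending on an up-step vs a down-step at each position: up/down = 1/1, 1/2, 3/2, 3/4, 5/1, 3/6, 7/6, 7/6, 7/6, 1/8, 9/8, 9/1, 9/10.
The maximum over both is 10; one such subsequence is 21, 2, 18, 4, 27, 3, 9, 2, 14, 7.

10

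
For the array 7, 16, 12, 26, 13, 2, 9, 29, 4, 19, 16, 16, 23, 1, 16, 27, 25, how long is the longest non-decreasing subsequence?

7

Let dp[i] be the longest non-decreasing subsequence ending at position i. Then dp = [1, 2, 2, 3, 3, 1, 2, 4, 2, 4, 4, 5, 6, 1, 6, 7, 7].
The maximum is 7; one witness is 7, 12, 13, 16, 16, 23, 27 at positions 1,3,5,11,12,13,16.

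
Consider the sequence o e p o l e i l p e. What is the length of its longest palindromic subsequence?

One longest palindromic subsequence is eplilpe (positions 2,3,5,7,8,9,10); it reads the same forward and backward, and the interval DP gives dp[1][10] = 7.

7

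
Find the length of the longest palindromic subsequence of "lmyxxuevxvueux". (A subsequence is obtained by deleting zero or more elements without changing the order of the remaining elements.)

9

One longest palindromic subsequence is xuevxveux (positions 4,6,7,8,9,10,12,13,14); it reads the same forward and backward, and the interval DP gives dp[1][14] = 9.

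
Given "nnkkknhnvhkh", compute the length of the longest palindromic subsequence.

7

One longest palindromic subsequence is nnkkknn (positions 1,2,3,4,5,6,8); it reads the same forward and backward, and the interval DP gives dp[1][12] = 7.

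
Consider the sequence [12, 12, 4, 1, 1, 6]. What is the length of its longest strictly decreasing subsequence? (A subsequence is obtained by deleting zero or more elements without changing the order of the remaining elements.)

3

Let dp[i] be the longest decreasing subsequence ending at position i. Then dp = [1, 1, 2, 3, 3, 2].
The maximum is 3; one witness is 12, 4, 1 at positions 1,3,4.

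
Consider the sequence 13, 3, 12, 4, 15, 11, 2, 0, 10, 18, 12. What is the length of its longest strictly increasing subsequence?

4

Let dp[i] be the longest increasing subsequence ending at position i. Then dp = [1, 1, 2, 2, 3, 3, 1, 1, 3, 4, 4].
The maximum is 4; one witness is 3, 12, 15, 18 at positions 2,3,5,10.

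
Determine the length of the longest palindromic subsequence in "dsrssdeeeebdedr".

9

One longest palindromic subsequence is rdeeeeedr (positions 3,6,7,8,9,10,13,14,15); it reads the same forward and backward, and the interval DP gives dp[1][15] = 9.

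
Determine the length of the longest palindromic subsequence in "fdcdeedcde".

8

One longest palindromic subsequence is dcdeedcd (positions 2,3,4,5,6,7,8,9); it reads the same forward and backward, and the interval DP gives dp[1][10] = 8.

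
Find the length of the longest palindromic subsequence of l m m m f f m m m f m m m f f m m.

One longest palindromic subsequence is mmffmmmfmmmffmm (positions 2,3,5,6,7,8,9,10,11,12,13,14,15,16,17); it reads the same forward and backward, and the interval DP gives dp[1][17] = 15.

15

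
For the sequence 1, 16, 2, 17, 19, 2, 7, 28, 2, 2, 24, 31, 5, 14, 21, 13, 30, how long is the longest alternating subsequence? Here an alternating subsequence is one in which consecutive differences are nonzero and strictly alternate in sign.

Track the best alternating length ending on an up-step vs a down-step at each position: up/down = 1/1, 2/1, 2/3, 4/1, 4/1, 2/5, 6/5, 6/1, 2/7, 2/7, 8/7, 8/1, 8/9, 10/9, 10/9, 10/11, 12/9.
The maximum over both is 12; one such subsequence is 1, 16, 2, 17, 2, 7, 2, 24, 5, 14, 13, 30.

12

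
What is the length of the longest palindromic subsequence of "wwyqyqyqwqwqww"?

One longest palindromic subsequence is wwqwqwqww (positions 1,2,4,9,10,11,12,13,14); it reads the same forward and backward, and the interval DP gives dp[1][14] = 9.

9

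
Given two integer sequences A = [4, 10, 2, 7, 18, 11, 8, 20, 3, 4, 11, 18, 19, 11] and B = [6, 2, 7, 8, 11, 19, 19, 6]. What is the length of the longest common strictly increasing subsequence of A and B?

A longest common strictly increasing subsequence is 2, 7, 8, 11, 19 (length 5); it appears in order in both A and B, and no longer such subsequence exists.

5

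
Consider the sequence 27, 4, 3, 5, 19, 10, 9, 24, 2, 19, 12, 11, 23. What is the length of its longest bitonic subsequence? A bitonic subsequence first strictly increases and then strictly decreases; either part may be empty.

7

Let inc[i] be the LIS ending at i and dec[i] the longest strictly decreasing subsequence starting at i. inc = [1, 1, 1, 2, 3, 3, 3, 4, 1, 4, 4, 4, 5], dec = [5, 3, 2, 2, 4, 3, 2, 4, 1, 3, 2, 1, 1].
max_i inc[i]+dec[i]−1 = 7, with one witness 4, 5, 19, 24, 19, 12, 11.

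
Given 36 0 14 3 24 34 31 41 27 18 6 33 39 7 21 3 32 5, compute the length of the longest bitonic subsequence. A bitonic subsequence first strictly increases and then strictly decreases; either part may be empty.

Let inc[i] be the LIS ending at i and dec[i] the longest strictly decreasing subsequence starting at i. inc = [1, 1, 2, 2, 3, 4, 4, 5, 4, 3, 3, 5, 6, 4, 5, 2, 6, 3], dec = [7, 1, 3, 1, 4, 6, 5, 5, 4, 3, 2, 3, 3, 2, 2, 1, 2, 1].
max_i inc[i]+dec[i]−1 = 9, with one witness 0, 14, 24, 34, 31, 27, 18, 7, 5.

9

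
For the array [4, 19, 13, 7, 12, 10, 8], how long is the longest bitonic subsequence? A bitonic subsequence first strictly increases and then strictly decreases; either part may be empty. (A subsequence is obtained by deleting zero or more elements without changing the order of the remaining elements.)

One longest bitonic subsequence is 4, 19, 13, 12, 10, 8 (positions 1,2,3,5,6,7): it rises to 19 then falls. Length 6 is optimal.

6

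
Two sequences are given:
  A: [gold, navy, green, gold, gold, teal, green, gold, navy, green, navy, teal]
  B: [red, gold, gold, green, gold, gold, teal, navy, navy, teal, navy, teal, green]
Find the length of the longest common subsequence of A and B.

A longest common subsequence is gold, green, gold, gold, teal, navy, navy, teal (length 8); the LCS DP confirms no longer common subsequence exists.

8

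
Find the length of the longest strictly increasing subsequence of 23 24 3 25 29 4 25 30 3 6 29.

Let dp[i] be the longest increasing subsequence ending at position i. Then dp = [1, 2, 1, 3, 4, 2, 3, 5, 1, 3, 4].
The maximum is 5; one witness is 23, 24, 25, 29, 30 at positions 1,2,4,5,8.

5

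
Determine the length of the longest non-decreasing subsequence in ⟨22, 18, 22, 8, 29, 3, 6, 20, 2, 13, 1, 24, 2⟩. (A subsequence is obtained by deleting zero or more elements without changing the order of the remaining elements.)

Let dp[i] be the longest non-decreasing subsequence ending at position i. Then dp = [1, 1, 2, 1, 3, 1, 2, 3, 1, 3, 1, 4, 2].
The maximum is 4; one witness is 3, 6, 20, 24 at positions 6,7,8,12.

4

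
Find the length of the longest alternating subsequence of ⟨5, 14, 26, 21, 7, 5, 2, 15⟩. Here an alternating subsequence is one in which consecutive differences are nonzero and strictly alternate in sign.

A longest alternating subsequence is 5, 14, 7, 15 (positions 1,2,5,8); its 3 consecutive differences strictly alternate in sign, and length 4 is optimal.

4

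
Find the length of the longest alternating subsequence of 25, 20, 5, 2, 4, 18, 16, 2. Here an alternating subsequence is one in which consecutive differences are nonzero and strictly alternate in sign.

4

Track the best alternating length ending on an up-step vs a down-step at each position: up/down = 1/1, 1/2, 1/2, 1/2, 3/2, 3/2, 3/4, 1/4.
The maximum over both is 4; one such subsequence is 25, 5, 18, 16.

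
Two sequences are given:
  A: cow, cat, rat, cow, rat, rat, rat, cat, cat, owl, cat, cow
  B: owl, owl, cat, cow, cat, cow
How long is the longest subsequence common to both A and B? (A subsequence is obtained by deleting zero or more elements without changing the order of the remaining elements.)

4

A longest common subsequence is cat, cow, cat, cow (length 4); the LCS DP confirms no longer common subsequence exists.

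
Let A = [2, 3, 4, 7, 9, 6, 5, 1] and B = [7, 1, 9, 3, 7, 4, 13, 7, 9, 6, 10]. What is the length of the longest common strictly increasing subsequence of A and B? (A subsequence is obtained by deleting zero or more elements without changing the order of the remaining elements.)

For each value that appears in both, track the longest common increasing run ending there.
The best achievable length is 4; one witness is 3, 4, 7, 9 (A-positions 2,3,4,5, B-positions 4,6,8,9).

4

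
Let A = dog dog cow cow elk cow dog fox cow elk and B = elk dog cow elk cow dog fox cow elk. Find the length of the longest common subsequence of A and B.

Backtracking the LCS table gives one alignment: dog (A2,B2) → cow (A4,B3) → elk (A5,B4) → cow (A6,B5) → dog (A7,B6) → fox (A8,B7) → cow (A9,B8) → elk (A10,B9).
So the longest common subsequence has length 8.

8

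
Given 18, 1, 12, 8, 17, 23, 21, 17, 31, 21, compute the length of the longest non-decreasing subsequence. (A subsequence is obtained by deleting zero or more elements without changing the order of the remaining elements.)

5

Let dp[i] be the longest non-decreasing subsequence ending at position i. Then dp = [1, 1, 2, 2, 3, 4, 4, 4, 5, 5].
The maximum is 5; one witness is 1, 12, 17, 23, 31 at positions 2,3,5,6,9.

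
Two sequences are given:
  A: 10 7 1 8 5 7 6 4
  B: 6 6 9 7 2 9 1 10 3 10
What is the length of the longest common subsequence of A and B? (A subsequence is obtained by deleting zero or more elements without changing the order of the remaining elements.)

Backtracking the LCS table gives one alignment: 7 (A2,B4) → 1 (A3,B7).
So the longest common subsequence has length 2.

2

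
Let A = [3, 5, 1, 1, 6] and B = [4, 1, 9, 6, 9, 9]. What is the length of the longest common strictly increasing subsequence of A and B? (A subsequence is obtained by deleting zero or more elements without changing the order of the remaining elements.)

For each value that appears in both, track the longest common increasing run ending there.
The best achievable length is 2; one witness is 1, 6 (A-positions 3,5, B-positions 2,4).

2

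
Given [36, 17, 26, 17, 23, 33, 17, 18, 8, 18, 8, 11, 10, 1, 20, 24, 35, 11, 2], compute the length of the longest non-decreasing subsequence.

One longest non-decreasing subsequence is 17, 17, 17, 18, 18, 20, 24, 35 (positions 2,4,7,8,10,15,16,17), of length 8; no longer one exists.

8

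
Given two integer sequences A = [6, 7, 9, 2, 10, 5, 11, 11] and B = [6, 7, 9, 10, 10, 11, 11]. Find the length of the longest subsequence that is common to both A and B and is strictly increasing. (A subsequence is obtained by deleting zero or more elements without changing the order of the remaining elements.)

5

For each value that appears in both, track the longest common increasing run ending there.
The best achievable length is 5; one witness is 6, 7, 9, 10, 11 (A-positions 1,2,3,5,7, B-positions 1,2,3,4,6).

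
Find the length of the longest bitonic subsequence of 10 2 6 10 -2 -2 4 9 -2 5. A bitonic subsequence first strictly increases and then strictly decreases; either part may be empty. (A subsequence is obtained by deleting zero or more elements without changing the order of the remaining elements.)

5

One longest bitonic subsequence is 2, 6, 10, 9, 5 (positions 2,3,4,8,10): it rises to 10 then falls. Length 5 is optimal.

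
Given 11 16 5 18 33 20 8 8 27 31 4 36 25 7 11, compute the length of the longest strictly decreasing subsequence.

Scanning left to right, the best length ending at each element is: 11→1, 16→1, 5→2, 18→1, 33→1, 20→2, 8→3, 8→3, 27→2, 31→2, 4→4, 36→1, 25→3, 7→4, 11→4.
So the longest decreasing subsequence has length 4, e.g. 33, 20, 8, 4.

4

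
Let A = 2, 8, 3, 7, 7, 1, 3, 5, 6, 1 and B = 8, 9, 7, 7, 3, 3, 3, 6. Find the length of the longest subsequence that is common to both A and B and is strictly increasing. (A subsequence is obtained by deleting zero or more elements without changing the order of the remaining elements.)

A longest common strictly increasing subsequence is 3, 6 (length 2); it appears in order in both A and B, and no longer such subsequence exists.

2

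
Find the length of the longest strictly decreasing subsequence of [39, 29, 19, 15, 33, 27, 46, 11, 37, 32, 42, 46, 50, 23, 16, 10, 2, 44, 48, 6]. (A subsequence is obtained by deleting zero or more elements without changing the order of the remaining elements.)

7

Scanning left to right, the best length ending at each element is: 39→1, 29→2, 19→3, 15→4, 33→2, 27→3, 46→1, 11→5, 37→2, 32→3, 42→2, 46→1, 50→1, 23→4, 16→5, 10→6, 2→7, 44→2, 48→2, 6→7.
So the longest decreasing subsequence has length 7, e.g. 39, 29, 19, 15, 11, 10, 2.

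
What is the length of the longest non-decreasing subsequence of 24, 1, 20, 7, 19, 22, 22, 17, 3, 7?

5

Let dp[i] be the longest non-decreasing subsequence ending at position i. Then dp = [1, 1, 2, 2, 3, 4, 5, 3, 2, 3].
The maximum is 5; one witness is 1, 7, 19, 22, 22 at positions 2,4,5,6,7.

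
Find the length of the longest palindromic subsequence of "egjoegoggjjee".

7

One longest palindromic subsequence is eegggee (positions 1,5,6,8,9,12,13); it reads the same forward and backward, and the interval DP gives dp[1][13] = 7.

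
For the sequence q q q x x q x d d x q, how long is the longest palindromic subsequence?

One longest palindromic subsequence is qxxqxxq (positions 1,4,5,6,7,10,11); it reads the same forward and backward, and the interval DP gives dp[1][11] = 7.

7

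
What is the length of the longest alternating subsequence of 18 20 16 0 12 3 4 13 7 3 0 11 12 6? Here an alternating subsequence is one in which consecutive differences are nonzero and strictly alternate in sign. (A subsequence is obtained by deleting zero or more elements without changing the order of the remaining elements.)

9

Track the best alternating length ending on an up-step vs a down-step at each position: up/down = 1/1, 2/1, 1/3, 1/3, 4/3, 4/5, 6/5, 6/3, 6/7, 4/7, 1/7, 8/7, 8/7, 8/9.
The maximum over both is 9; one such subsequence is 18, 20, 0, 12, 3, 13, 7, 11, 6.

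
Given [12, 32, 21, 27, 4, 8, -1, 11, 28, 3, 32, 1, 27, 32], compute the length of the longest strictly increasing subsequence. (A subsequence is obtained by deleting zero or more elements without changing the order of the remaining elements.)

One longest increasing subsequence is 12, 21, 27, 28, 32 (positions 1,3,4,9,11), of length 5; no longer one exists.

5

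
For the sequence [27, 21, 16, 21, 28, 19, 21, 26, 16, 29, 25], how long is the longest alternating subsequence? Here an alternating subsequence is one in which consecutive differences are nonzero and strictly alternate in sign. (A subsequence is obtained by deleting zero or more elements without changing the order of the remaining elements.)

8

Track the best alternating length ending on an up-step vs a down-step at each position: up/down = 1/1, 1/2, 1/2, 3/2, 3/1, 3/4, 5/4, 5/4, 1/6, 7/1, 7/8.
The maximum over both is 8; one such subsequence is 27, 16, 21, 19, 21, 16, 29, 25.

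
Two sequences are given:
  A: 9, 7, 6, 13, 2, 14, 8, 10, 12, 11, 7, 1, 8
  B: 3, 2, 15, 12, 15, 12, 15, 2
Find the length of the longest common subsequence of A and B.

Backtracking the LCS table gives one alignment: 2 (A5,B2) → 12 (A9,B6).
So the longest common subsequence has length 2.

2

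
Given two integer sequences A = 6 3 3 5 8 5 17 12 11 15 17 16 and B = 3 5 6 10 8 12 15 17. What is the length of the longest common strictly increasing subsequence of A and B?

A longest common strictly increasing subsequence is 3, 5, 8, 12, 15, 17 (length 6); it appears in order in both A and B, and no longer such subsequence exists.

6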